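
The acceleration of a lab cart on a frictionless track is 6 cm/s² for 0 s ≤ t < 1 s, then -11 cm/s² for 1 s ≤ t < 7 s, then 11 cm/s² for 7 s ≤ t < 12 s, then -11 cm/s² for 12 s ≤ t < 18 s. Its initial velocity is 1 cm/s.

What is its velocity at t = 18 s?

-70 cm/s

Δv equals the area under the a-t graph; then v = v₀ + Δv.
0–1 s: 6 × 1 = 6 cm/s
1–7 s: -11 × 6 = -66 cm/s
7–12 s: 11 × 5 = 55 cm/s
12–18 s: -11 × 6 = -66 cm/s
Δv = -71 cm/s, so v(18) = 1 + (-71) = -70 cm/s.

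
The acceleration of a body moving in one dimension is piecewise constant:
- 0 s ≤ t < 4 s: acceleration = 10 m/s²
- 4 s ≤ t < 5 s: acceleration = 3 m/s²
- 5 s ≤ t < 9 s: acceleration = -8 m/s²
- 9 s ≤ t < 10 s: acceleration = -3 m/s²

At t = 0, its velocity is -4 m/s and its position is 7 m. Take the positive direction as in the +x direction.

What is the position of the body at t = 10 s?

206 m

On each constant-a segment, Δv = aΔt and Δx = v₀Δt + ½aΔt²; chain segment to segment.
0–4 s: v starts -4 m/s; Δx = -4·4 + ½·10·4² = 64 m; v ends 36 m/s.
4–5 s: v starts 36 m/s; Δx = 36·1 + ½·3·1² = 37.5 m; v ends 39 m/s.
5–9 s: v starts 39 m/s; Δx = 39·4 + ½·-8·4² = 92 m; v ends 7 m/s.
9–10 s: v starts 7 m/s; Δx = 7·1 + ½·-3·1² = 5.5 m; v ends 4 m/s.
x(10) = 7 + Σ Δx = 206 m.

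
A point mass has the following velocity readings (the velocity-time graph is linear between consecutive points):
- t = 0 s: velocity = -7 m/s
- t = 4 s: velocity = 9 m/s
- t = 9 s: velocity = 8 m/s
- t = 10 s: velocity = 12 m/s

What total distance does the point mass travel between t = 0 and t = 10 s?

Distance (not displacement) is the total path length: add the absolute areas under v-t.
0–4 s: v = 0 at t = 1.75 s; triangle areas 6.125 + 10.125 = 16.25 m
4–9 s: |½(9 + 8)(5)| = 42.5 m
9–10 s: |½(8 + 12)(1)| = 10 m
Total distance = 68.75 m

68.75 m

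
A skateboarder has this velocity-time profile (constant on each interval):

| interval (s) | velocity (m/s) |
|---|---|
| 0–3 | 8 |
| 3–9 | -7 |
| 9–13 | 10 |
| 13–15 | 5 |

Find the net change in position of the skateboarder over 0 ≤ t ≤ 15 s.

32 m

Net displacement equals the area under the velocity-time graph (areas below the axis count negative).
0–3 s: 8 × 3 = 24 m
3–9 s: -7 × 6 = -42 m
9–13 s: 10 × 4 = 40 m
13–15 s: 5 × 2 = 10 m
Net displacement = 32 m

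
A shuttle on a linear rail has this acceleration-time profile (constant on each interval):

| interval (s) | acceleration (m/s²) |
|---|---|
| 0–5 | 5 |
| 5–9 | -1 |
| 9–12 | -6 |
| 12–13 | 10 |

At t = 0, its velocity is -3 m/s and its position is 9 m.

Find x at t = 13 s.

On each constant-a segment, Δv = aΔt and Δx = v₀Δt + ½aΔt²; chain segment to segment.
0–5 s: v starts -3 m/s; Δx = -3·5 + ½·5·5² = 47.5 m; v ends 22 m/s.
5–9 s: v starts 22 m/s; Δx = 22·4 + ½·-1·4² = 80 m; v ends 18 m/s.
9–12 s: v starts 18 m/s; Δx = 18·3 + ½·-6·3² = 27 m; v ends 0 m/s.
12–13 s: v starts 0 m/s; Δx = 0·1 + ½·10·1² = 5 m; v ends 10 m/s.
x(13) = 9 + Σ Δx = 168.5 m.

168.5 m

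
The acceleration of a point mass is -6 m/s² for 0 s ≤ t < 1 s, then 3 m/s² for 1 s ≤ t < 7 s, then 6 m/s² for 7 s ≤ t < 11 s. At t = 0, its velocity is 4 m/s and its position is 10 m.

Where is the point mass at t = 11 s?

On each constant-a segment, Δv = aΔt and Δx = v₀Δt + ½aΔt²; chain segment to segment.
0–1 s: v starts 4 m/s; Δx = 4·1 + ½·-6·1² = 1 m; v ends -2 m/s.
1–7 s: v starts -2 m/s; Δx = -2·6 + ½·3·6² = 42 m; v ends 16 m/s.
7–11 s: v starts 16 m/s; Δx = 16·4 + ½·6·4² = 112 m; v ends 40 m/s.
x(11) = 10 + Σ Δx = 165 m.

165 m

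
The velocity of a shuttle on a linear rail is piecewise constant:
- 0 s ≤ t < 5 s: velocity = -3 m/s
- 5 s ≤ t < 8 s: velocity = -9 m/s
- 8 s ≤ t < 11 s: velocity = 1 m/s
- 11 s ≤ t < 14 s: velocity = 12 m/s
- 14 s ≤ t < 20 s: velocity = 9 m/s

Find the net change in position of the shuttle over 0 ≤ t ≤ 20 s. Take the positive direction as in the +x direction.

51 m

Displacement is the signed area under the v-t curve.
0–5 s: -3 × 5 = -15 m
5–8 s: -9 × 3 = -27 m
8–11 s: 1 × 3 = 3 m
11–14 s: 12 × 3 = 36 m
14–20 s: 9 × 6 = 54 m
Net displacement = 51 m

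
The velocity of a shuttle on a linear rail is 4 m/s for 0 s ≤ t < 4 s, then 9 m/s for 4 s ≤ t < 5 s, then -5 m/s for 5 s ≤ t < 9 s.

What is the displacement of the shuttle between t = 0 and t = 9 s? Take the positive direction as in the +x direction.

Displacement is the signed area under the v-t curve.
0–4 s: 4 × 4 = 16 m
4–5 s: 9 × 1 = 9 m
5–9 s: -5 × 4 = -20 m
Net displacement = 5 m

5 m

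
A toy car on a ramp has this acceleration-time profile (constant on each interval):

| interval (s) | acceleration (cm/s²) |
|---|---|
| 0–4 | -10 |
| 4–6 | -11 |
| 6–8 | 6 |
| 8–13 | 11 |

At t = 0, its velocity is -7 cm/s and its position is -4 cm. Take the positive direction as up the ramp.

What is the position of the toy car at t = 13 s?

On each constant-a segment, Δv = aΔt and Δx = v₀Δt + ½aΔt²; chain segment to segment.
0–4 s: v starts -7 cm/s; Δx = -7·4 + ½·-10·4² = -108 cm; v ends -47 cm/s.
4–6 s: v starts -47 cm/s; Δx = -47·2 + ½·-11·2² = -116 cm; v ends -69 cm/s.
6–8 s: v starts -69 cm/s; Δx = -69·2 + ½·6·2² = -126 cm; v ends -57 cm/s.
8–13 s: v starts -57 cm/s; Δx = -57·5 + ½·11·5² = -147.5 cm; v ends -2 cm/s.
x(13) = -4 + Σ Δx = -501.5 cm.

-501.5 cm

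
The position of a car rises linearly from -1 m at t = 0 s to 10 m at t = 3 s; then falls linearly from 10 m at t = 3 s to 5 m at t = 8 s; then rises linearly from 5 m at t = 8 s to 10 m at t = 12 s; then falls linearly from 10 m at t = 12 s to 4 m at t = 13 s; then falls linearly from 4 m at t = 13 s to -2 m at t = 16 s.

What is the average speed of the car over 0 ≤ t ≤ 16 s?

Average speed = (total path length)/(elapsed time); on a piecewise-linear x-t graph the path length is Σ|Δx|.
0–3 s: |Δx| = |10 − -1| = 11 m
3–8 s: |Δx| = |5 − 10| = 5 m
8–12 s: |Δx| = |10 − 5| = 5 m
12–13 s: |Δx| = |4 − 10| = 6 m
13–16 s: |Δx| = |-2 − 4| = 6 m
Total path = 33 m; average speed = 33/16 = 2.0625 m/s.

2.0625 m/s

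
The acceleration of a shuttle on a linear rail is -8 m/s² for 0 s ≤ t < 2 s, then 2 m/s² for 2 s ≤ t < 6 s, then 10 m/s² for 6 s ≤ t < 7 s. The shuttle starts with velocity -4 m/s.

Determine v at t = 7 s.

-2 m/s

Δv equals the area under the a-t graph; then v = v₀ + Δv.
0–2 s: -8 × 2 = -16 m/s
2–6 s: 2 × 4 = 8 m/s
6–7 s: 10 × 1 = 10 m/s
Δv = 2 m/s, so v(7) = -4 + (2) = -2 m/s.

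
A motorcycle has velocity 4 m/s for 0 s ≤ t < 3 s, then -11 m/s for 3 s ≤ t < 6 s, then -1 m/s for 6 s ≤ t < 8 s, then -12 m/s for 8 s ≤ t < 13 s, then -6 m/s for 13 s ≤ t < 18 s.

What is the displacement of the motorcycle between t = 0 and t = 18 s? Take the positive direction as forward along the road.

-113 m

Displacement is the signed area under the v-t curve.
0–3 s: 4 × 3 = 12 m
3–6 s: -11 × 3 = -33 m
6–8 s: -1 × 2 = -2 m
8–13 s: -12 × 5 = -60 m
13–18 s: -6 × 5 = -30 m
Net displacement = -113 m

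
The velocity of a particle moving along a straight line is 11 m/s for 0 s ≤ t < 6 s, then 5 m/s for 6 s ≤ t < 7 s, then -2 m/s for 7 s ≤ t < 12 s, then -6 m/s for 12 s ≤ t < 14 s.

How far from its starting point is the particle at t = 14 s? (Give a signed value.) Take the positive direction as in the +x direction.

49 m

Displacement is the signed area under the v-t curve.
0–6 s: 11 × 6 = 66 m
6–7 s: 5 × 1 = 5 m
7–12 s: -2 × 5 = -10 m
12–14 s: -6 × 2 = -12 m
Net displacement = 49 m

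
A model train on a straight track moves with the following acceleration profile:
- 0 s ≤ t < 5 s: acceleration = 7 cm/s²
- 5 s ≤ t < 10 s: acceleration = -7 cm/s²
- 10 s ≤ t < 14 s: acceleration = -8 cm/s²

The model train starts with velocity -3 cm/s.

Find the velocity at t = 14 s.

-35 cm/s

Δv equals the area under the a-t graph; then v = v₀ + Δv.
0–5 s: 7 × 5 = 35 cm/s
5–10 s: -7 × 5 = -35 cm/s
10–14 s: -8 × 4 = -32 cm/s
Δv = -32 cm/s, so v(14) = -3 + (-32) = -35 cm/s.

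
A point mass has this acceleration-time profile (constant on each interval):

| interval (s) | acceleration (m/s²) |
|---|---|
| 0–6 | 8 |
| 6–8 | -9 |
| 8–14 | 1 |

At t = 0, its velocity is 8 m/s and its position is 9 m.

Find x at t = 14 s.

541 m

On each constant-a segment, Δv = aΔt and Δx = v₀Δt + ½aΔt²; chain segment to segment.
0–6 s: v starts 8 m/s; Δx = 8·6 + ½·8·6² = 192 m; v ends 56 m/s.
6–8 s: v starts 56 m/s; Δx = 56·2 + ½·-9·2² = 94 m; v ends 38 m/s.
8–14 s: v starts 38 m/s; Δx = 38·6 + ½·1·6² = 246 m; v ends 44 m/s.
x(14) = 9 + Σ Δx = 541 m.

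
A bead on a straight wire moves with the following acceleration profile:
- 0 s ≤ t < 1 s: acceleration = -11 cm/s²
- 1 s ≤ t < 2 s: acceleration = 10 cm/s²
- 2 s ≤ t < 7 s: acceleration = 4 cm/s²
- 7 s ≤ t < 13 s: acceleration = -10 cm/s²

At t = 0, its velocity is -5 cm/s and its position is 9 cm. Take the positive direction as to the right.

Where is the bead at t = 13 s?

-88.5 cm

On each constant-a segment, Δv = aΔt and Δx = v₀Δt + ½aΔt²; chain segment to segment.
0–1 s: v starts -5 cm/s; Δx = -5·1 + ½·-11·1² = -10.5 cm; v ends -16 cm/s.
1–2 s: v starts -16 cm/s; Δx = -16·1 + ½·10·1² = -11 cm; v ends -6 cm/s.
2–7 s: v starts -6 cm/s; Δx = -6·5 + ½·4·5² = 20 cm; v ends 14 cm/s.
7–13 s: v starts 14 cm/s; Δx = 14·6 + ½·-10·6² = -96 cm; v ends -46 cm/s.
x(13) = 9 + Σ Δx = -88.5 cm.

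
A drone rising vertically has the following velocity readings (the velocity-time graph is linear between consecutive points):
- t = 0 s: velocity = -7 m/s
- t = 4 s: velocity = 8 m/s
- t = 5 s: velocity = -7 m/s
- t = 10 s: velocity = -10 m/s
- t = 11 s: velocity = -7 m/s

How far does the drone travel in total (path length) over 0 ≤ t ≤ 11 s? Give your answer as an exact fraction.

419/6 m

Total distance travelled is ∫|v| dt — sum the magnitudes of each area piece.
0–4 s: v = 0 at t = 28/15 s; triangle areas 98/15 + 128/15 = 226/15 m
4–5 s: v = 0 at t = 68/15 s; triangle areas 32/15 + 49/30 = 113/30 m
5–10 s: |½(-7 + -10)(5)| = 42.5 m
10–11 s: |½(-10 + -7)(1)| = 8.5 m
Total distance = 419/6 m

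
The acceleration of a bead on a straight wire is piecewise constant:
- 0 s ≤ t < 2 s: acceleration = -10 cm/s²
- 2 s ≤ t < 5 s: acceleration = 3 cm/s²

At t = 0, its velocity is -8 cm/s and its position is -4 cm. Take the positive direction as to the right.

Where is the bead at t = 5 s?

On each constant-a segment, Δv = aΔt and Δx = v₀Δt + ½aΔt²; chain segment to segment.
0–2 s: v starts -8 cm/s; Δx = -8·2 + ½·-10·2² = -36 cm; v ends -28 cm/s.
2–5 s: v starts -28 cm/s; Δx = -28·3 + ½·3·3² = -70.5 cm; v ends -19 cm/s.
x(5) = -4 + Σ Δx = -110.5 cm.

-110.5 cm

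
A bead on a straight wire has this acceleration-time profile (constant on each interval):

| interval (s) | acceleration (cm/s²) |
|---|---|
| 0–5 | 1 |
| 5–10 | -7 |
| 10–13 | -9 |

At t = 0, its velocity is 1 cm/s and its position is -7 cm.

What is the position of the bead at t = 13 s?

On each constant-a segment, Δv = aΔt and Δx = v₀Δt + ½aΔt²; chain segment to segment.
0–5 s: v starts 1 cm/s; Δx = 1·5 + ½·1·5² = 17.5 cm; v ends 6 cm/s.
5–10 s: v starts 6 cm/s; Δx = 6·5 + ½·-7·5² = -57.5 cm; v ends -29 cm/s.
10–13 s: v starts -29 cm/s; Δx = -29·3 + ½·-9·3² = -127.5 cm; v ends -56 cm/s.
x(13) = -7 + Σ Δx = -174.5 cm.

-174.5 cm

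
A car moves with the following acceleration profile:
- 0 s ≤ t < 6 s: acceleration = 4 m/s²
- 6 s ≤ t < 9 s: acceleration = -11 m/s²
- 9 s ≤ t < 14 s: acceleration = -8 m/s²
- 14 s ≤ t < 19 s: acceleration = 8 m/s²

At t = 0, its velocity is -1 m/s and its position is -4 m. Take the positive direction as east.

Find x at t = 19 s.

On each constant-a segment, Δv = aΔt and Δx = v₀Δt + ½aΔt²; chain segment to segment.
0–6 s: v starts -1 m/s; Δx = -1·6 + ½·4·6² = 66 m; v ends 23 m/s.
6–9 s: v starts 23 m/s; Δx = 23·3 + ½·-11·3² = 19.5 m; v ends -10 m/s.
9–14 s: v starts -10 m/s; Δx = -10·5 + ½·-8·5² = -150 m; v ends -50 m/s.
14–19 s: v starts -50 m/s; Δx = -50·5 + ½·8·5² = -150 m; v ends -10 m/s.
x(19) = -4 + Σ Δx = -218.5 m.

-218.5 m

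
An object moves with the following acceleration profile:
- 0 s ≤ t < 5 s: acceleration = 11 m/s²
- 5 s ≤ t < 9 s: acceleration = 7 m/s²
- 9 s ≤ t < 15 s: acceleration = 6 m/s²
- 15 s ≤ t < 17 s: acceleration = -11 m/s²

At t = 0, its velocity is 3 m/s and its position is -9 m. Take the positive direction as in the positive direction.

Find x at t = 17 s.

On each constant-a segment, Δv = aΔt and Δx = v₀Δt + ½aΔt²; chain segment to segment.
0–5 s: v starts 3 m/s; Δx = 3·5 + ½·11·5² = 152.5 m; v ends 58 m/s.
5–9 s: v starts 58 m/s; Δx = 58·4 + ½·7·4² = 288 m; v ends 86 m/s.
9–15 s: v starts 86 m/s; Δx = 86·6 + ½·6·6² = 624 m; v ends 122 m/s.
15–17 s: v starts 122 m/s; Δx = 122·2 + ½·-11·2² = 222 m; v ends 100 m/s.
x(17) = -9 + Σ Δx = 1277.5 m.

1277.5 m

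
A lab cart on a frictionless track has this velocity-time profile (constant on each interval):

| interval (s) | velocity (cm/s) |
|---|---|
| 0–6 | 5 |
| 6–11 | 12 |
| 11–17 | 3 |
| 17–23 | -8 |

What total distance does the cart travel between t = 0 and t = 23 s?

156 cm

Total distance travelled is ∫|v| dt — sum the magnitudes of each area piece.
0–6 s: |5| × 6 = 30 cm
6–11 s: |12| × 5 = 60 cm
11–17 s: |3| × 6 = 18 cm
17–23 s: |-8| × 6 = 48 cm
Total distance = 156 cm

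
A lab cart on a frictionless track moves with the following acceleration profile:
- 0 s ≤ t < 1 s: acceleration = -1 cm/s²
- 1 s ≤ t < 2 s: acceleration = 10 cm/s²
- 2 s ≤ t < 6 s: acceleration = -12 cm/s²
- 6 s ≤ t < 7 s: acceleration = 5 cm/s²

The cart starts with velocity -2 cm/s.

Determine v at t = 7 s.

Δv equals the area under the a-t graph; then v = v₀ + Δv.
0–1 s: -1 × 1 = -1 cm/s
1–2 s: 10 × 1 = 10 cm/s
2–6 s: -12 × 4 = -48 cm/s
6–7 s: 5 × 1 = 5 cm/s
Δv = -34 cm/s, so v(7) = -2 + (-34) = -36 cm/s.

-36 cm/s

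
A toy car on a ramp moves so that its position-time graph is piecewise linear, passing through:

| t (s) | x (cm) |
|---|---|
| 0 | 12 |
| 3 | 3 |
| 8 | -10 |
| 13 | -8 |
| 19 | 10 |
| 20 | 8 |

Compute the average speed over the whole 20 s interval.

Average speed = (total path length)/(elapsed time); on a piecewise-linear x-t graph the path length is Σ|Δx|.
0–3 s: |Δx| = |3 − 12| = 9 cm
3–8 s: |Δx| = |-10 − 3| = 13 cm
8–13 s: |Δx| = |-8 − -10| = 2 cm
13–19 s: |Δx| = |10 − -8| = 18 cm
19–20 s: |Δx| = |8 − 10| = 2 cm
Total path = 44 cm; average speed = 44/20 = 2.2 cm/s.

2.2 cm/s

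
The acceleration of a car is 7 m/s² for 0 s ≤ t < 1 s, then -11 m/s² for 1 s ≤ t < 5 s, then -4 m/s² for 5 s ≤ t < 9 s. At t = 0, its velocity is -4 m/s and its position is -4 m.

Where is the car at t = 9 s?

On each constant-a segment, Δv = aΔt and Δx = v₀Δt + ½aΔt²; chain segment to segment.
0–1 s: v starts -4 m/s; Δx = -4·1 + ½·7·1² = -0.5 m; v ends 3 m/s.
1–5 s: v starts 3 m/s; Δx = 3·4 + ½·-11·4² = -76 m; v ends -41 m/s.
5–9 s: v starts -41 m/s; Δx = -41·4 + ½·-4·4² = -196 m; v ends -57 m/s.
x(9) = -4 + Σ Δx = -276.5 m.

-276.5 m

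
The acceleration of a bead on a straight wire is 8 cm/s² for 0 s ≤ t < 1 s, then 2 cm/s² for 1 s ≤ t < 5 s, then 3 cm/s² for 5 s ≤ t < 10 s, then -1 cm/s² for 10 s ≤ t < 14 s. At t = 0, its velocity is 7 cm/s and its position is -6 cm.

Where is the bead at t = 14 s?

377.5 cm

On each constant-a segment, Δv = aΔt and Δx = v₀Δt + ½aΔt²; chain segment to segment.
0–1 s: v starts 7 cm/s; Δx = 7·1 + ½·8·1² = 11 cm; v ends 15 cm/s.
1–5 s: v starts 15 cm/s; Δx = 15·4 + ½·2·4² = 76 cm; v ends 23 cm/s.
5–10 s: v starts 23 cm/s; Δx = 23·5 + ½·3·5² = 152.5 cm; v ends 38 cm/s.
10–14 s: v starts 38 cm/s; Δx = 38·4 + ½·-1·4² = 144 cm; v ends 34 cm/s.
x(14) = -6 + Σ Δx = 377.5 cm.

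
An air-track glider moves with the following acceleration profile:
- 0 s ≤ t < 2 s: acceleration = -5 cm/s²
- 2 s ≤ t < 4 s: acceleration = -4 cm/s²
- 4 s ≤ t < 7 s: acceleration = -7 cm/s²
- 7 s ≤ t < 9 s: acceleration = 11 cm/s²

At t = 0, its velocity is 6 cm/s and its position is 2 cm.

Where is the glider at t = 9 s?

-123.5 cm

On each constant-a segment, Δv = aΔt and Δx = v₀Δt + ½aΔt²; chain segment to segment.
0–2 s: v starts 6 cm/s; Δx = 6·2 + ½·-5·2² = 2 cm; v ends -4 cm/s.
2–4 s: v starts -4 cm/s; Δx = -4·2 + ½·-4·2² = -16 cm; v ends -12 cm/s.
4–7 s: v starts -12 cm/s; Δx = -12·3 + ½·-7·3² = -67.5 cm; v ends -33 cm/s.
7–9 s: v starts -33 cm/s; Δx = -33·2 + ½·11·2² = -44 cm; v ends -11 cm/s.
x(9) = 2 + Σ Δx = -123.5 cm.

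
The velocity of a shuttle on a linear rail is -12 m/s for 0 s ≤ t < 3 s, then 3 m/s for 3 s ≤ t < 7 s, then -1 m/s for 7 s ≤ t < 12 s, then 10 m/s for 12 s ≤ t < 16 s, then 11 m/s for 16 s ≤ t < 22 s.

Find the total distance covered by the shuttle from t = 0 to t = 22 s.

Distance (not displacement) is the total path length: add the absolute areas under v-t.
0–3 s: |-12| × 3 = 36 m
3–7 s: |3| × 4 = 12 m
7–12 s: |-1| × 5 = 5 m
12–16 s: |10| × 4 = 40 m
16–22 s: |11| × 6 = 66 m
Total distance = 159 m

159 m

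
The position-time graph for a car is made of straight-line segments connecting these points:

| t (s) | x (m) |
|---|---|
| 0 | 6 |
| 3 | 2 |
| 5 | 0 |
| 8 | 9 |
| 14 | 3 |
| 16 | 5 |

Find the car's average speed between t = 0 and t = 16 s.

Average speed = (total path length)/(elapsed time); on a piecewise-linear x-t graph the path length is Σ|Δx|.
0–3 s: |Δx| = |2 − 6| = 4 m
3–5 s: |Δx| = |0 − 2| = 2 m
5–8 s: |Δx| = |9 − 0| = 9 m
8–14 s: |Δx| = |3 − 9| = 6 m
14–16 s: |Δx| = |5 − 3| = 2 m
Total path = 23 m; average speed = 23/16 = 1.4375 m/s.

1.4375 m/s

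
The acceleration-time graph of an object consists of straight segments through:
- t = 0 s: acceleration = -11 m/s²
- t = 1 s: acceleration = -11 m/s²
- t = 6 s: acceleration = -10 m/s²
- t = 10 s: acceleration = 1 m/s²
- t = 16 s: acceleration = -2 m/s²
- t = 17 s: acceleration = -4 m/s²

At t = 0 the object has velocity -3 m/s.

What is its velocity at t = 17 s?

Δv equals the area under the a-t graph; then v = v₀ + Δv.
0–1 s: -11 × 1 = -11 m/s
1–6 s: ½(-11 + -10)(5) = -52.5 m/s
6–10 s: ½(-10 + 1)(4) = -18 m/s
10–16 s: ½(1 + -2)(6) = -3 m/s
16–17 s: ½(-2 + -4)(1) = -3 m/s
Δv = -87.5 m/s, so v(17) = -3 + (-87.5) = -90.5 m/s.

-90.5 m/s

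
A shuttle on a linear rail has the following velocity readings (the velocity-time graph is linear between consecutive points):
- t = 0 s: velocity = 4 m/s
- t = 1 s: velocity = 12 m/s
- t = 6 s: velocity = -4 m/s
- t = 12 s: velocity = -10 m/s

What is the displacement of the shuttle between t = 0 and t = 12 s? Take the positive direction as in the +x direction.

-14 m

Net displacement equals the area under the velocity-time graph (areas below the axis count negative).
0–1 s: ½(4 + 12)(1) = 8 m
1–6 s: ½(12 + -4)(5) = 20 m
6–12 s: ½(-4 + -10)(6) = -42 m
Net displacement = -14 m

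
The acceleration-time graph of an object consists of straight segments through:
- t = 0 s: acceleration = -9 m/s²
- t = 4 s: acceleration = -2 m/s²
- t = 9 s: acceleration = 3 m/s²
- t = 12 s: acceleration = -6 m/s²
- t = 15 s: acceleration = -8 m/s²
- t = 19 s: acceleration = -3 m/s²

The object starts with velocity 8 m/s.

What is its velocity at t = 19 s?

-59 m/s

Δv equals the area under the a-t graph; then v = v₀ + Δv.
0–4 s: ½(-9 + -2)(4) = -22 m/s
4–9 s: ½(-2 + 3)(5) = 2.5 m/s
9–12 s: ½(3 + -6)(3) = -4.5 m/s
12–15 s: ½(-6 + -8)(3) = -21 m/s
15–19 s: ½(-8 + -3)(4) = -22 m/s
Δv = -67 m/s, so v(19) = 8 + (-67) = -59 m/s.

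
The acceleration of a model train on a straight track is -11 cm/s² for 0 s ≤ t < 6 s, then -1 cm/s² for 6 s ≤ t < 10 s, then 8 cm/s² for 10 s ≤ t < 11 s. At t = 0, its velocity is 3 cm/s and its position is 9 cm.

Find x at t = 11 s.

-494 cm

On each constant-a segment, Δv = aΔt and Δx = v₀Δt + ½aΔt²; chain segment to segment.
0–6 s: v starts 3 cm/s; Δx = 3·6 + ½·-11·6² = -180 cm; v ends -63 cm/s.
6–10 s: v starts -63 cm/s; Δx = -63·4 + ½·-1·4² = -260 cm; v ends -67 cm/s.
10–11 s: v starts -67 cm/s; Δx = -67·1 + ½·8·1² = -63 cm; v ends -59 cm/s.
x(11) = 9 + Σ Δx = -494 cm.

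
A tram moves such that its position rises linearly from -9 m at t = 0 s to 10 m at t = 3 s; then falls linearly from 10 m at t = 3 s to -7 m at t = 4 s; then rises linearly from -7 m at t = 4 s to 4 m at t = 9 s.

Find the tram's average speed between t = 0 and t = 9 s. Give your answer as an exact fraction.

Average speed = (total path length)/(elapsed time); on a piecewise-linear x-t graph the path length is Σ|Δx|.
0–3 s: |Δx| = |10 − -9| = 19 m
3–4 s: |Δx| = |-7 − 10| = 17 m
4–9 s: |Δx| = |4 − -7| = 11 m
Total path = 47 m; average speed = 47/9 = 47/9 m/s.

47/9 m/s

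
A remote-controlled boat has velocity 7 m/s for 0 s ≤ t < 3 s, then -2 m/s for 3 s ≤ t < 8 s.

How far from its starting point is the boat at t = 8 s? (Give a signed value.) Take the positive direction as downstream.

11 m

Net displacement equals the area under the velocity-time graph (areas below the axis count negative).
0–3 s: 7 × 3 = 21 m
3–8 s: -2 × 5 = -10 m
Net displacement = 11 m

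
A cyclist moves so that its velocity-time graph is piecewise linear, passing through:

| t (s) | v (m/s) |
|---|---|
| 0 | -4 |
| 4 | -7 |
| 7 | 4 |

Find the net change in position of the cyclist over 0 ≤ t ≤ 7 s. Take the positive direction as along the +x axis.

-26.5 m

Displacement is the signed area under the v-t curve.
0–4 s: ½(-4 + -7)(4) = -22 m
4–7 s: ½(-7 + 4)(3) = -4.5 m
Net displacement = -26.5 m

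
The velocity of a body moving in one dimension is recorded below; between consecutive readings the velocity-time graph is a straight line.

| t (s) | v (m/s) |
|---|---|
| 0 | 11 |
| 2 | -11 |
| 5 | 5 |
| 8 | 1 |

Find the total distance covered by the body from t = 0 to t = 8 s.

33.6875 m

Distance (not displacement) is the total path length: add the absolute areas under v-t.
0–2 s: v = 0 at t = 1 s; triangle areas 5.5 + 5.5 = 11 m
2–5 s: v = 0 at t = 4.0625 s; triangle areas 11.34375 + 2.34375 = 13.6875 m
5–8 s: |½(5 + 1)(3)| = 9 m
Total distance = 33.6875 m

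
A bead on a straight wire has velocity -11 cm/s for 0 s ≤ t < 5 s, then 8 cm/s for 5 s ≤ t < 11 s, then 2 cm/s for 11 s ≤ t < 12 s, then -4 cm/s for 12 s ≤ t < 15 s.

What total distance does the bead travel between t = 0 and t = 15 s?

117 cm

Distance (not displacement) is the total path length: add the absolute areas under v-t.
0–5 s: |-11| × 5 = 55 cm
5–11 s: |8| × 6 = 48 cm
11–12 s: |2| × 1 = 2 cm
12–15 s: |-4| × 3 = 12 cm
Total distance = 117 cm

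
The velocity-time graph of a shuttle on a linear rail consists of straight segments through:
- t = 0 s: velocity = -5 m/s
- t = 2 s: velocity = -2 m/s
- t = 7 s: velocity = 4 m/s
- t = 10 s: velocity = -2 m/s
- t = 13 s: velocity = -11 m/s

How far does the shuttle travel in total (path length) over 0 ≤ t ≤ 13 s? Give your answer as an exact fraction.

239/6 m

Distance (not displacement) is the total path length: add the absolute areas under v-t.
0–2 s: |½(-5 + -2)(2)| = 7 m
2–7 s: v = 0 at t = 11/3 s; triangle areas 5/3 + 20/3 = 25/3 m
7–10 s: v = 0 at t = 9 s; triangle areas 4 + 1 = 5 m
10–13 s: |½(-2 + -11)(3)| = 19.5 m
Total distance = 239/6 m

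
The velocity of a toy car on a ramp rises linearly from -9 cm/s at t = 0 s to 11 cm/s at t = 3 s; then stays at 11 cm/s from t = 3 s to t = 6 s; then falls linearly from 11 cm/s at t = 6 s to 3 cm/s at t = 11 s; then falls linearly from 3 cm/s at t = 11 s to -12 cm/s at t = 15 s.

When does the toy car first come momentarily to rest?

v changes sign on 0–3 s (from -9 to 11); the graph is linear there, so v = 0 at t = 0 + (9)·(3 − 0)/(11 − -9) = 1.35 s.

t = 1.35 s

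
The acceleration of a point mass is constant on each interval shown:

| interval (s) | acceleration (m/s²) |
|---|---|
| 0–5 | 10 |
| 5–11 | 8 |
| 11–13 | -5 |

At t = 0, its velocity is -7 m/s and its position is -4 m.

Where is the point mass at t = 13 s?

660 m

On each constant-a segment, Δv = aΔt and Δx = v₀Δt + ½aΔt²; chain segment to segment.
0–5 s: v starts -7 m/s; Δx = -7·5 + ½·10·5² = 90 m; v ends 43 m/s.
5–11 s: v starts 43 m/s; Δx = 43·6 + ½·8·6² = 402 m; v ends 91 m/s.
11–13 s: v starts 91 m/s; Δx = 91·2 + ½·-5·2² = 172 m; v ends 81 m/s.
x(13) = -4 + Σ Δx = 660 m.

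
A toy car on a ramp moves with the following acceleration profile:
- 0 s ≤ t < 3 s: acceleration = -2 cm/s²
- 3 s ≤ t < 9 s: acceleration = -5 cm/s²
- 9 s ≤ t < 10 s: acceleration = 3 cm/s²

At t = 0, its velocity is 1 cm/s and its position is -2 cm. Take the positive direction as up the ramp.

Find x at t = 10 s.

On each constant-a segment, Δv = aΔt and Δx = v₀Δt + ½aΔt²; chain segment to segment.
0–3 s: v starts 1 cm/s; Δx = 1·3 + ½·-2·3² = -6 cm; v ends -5 cm/s.
3–9 s: v starts -5 cm/s; Δx = -5·6 + ½·-5·6² = -120 cm; v ends -35 cm/s.
9–10 s: v starts -35 cm/s; Δx = -35·1 + ½·3·1² = -33.5 cm; v ends -32 cm/s.
x(10) = -2 + Σ Δx = -161.5 cm.

-161.5 cm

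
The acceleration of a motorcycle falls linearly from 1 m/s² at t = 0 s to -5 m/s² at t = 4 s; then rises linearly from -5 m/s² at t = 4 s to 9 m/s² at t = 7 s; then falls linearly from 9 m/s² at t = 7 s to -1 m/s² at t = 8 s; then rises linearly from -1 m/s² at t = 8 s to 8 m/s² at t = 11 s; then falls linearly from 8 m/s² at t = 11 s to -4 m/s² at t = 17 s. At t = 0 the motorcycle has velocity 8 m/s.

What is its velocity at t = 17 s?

32.5 m/s

Δv equals the area under the a-t graph; then v = v₀ + Δv.
0–4 s: ½(1 + -5)(4) = -8 m/s
4–7 s: ½(-5 + 9)(3) = 6 m/s
7–8 s: ½(9 + -1)(1) = 4 m/s
8–11 s: ½(-1 + 8)(3) = 10.5 m/s
11–17 s: ½(8 + -4)(6) = 12 m/s
Δv = 24.5 m/s, so v(17) = 8 + (24.5) = 32.5 m/s.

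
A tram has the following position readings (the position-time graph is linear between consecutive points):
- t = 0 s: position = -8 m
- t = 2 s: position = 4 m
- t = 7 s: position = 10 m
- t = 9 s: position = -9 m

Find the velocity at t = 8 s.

Velocity is the slope of the x-t graph on 7–9 s: (-9 − 10)/(9 − 7) = -9.5 m/s.

-9.5 m/s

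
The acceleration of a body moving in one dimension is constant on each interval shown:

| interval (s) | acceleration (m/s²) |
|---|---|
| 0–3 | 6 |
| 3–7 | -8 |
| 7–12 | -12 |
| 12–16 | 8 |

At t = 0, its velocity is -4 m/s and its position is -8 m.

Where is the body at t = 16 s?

On each constant-a segment, Δv = aΔt and Δx = v₀Δt + ½aΔt²; chain segment to segment.
0–3 s: v starts -4 m/s; Δx = -4·3 + ½·6·3² = 15 m; v ends 14 m/s.
3–7 s: v starts 14 m/s; Δx = 14·4 + ½·-8·4² = -8 m; v ends -18 m/s.
7–12 s: v starts -18 m/s; Δx = -18·5 + ½·-12·5² = -240 m; v ends -78 m/s.
12–16 s: v starts -78 m/s; Δx = -78·4 + ½·8·4² = -248 m; v ends -46 m/s.
x(16) = -8 + Σ Δx = -489 m.

-489 m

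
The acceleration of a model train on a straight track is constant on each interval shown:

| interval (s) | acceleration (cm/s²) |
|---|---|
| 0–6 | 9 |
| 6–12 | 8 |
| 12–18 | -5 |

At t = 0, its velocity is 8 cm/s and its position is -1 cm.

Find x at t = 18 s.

1295 cm

On each constant-a segment, Δv = aΔt and Δx = v₀Δt + ½aΔt²; chain segment to segment.
0–6 s: v starts 8 cm/s; Δx = 8·6 + ½·9·6² = 210 cm; v ends 62 cm/s.
6–12 s: v starts 62 cm/s; Δx = 62·6 + ½·8·6² = 516 cm; v ends 110 cm/s.
12–18 s: v starts 110 cm/s; Δx = 110·6 + ½·-5·6² = 570 cm; v ends 80 cm/s.
x(18) = -1 + Σ Δx = 1295 cm.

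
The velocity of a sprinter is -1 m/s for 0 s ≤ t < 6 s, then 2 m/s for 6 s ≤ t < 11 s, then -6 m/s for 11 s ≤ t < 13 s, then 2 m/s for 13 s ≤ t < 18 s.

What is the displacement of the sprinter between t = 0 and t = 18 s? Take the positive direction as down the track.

Net displacement equals the area under the velocity-time graph (areas below the axis count negative).
0–6 s: -1 × 6 = -6 m
6–11 s: 2 × 5 = 10 m
11–13 s: -6 × 2 = -12 m
13–18 s: 2 × 5 = 10 m
Net displacement = 2 m

2 m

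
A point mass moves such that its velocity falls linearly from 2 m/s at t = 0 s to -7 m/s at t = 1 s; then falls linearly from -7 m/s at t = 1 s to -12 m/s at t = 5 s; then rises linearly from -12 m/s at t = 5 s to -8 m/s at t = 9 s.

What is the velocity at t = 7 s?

On 5–9 s the graph is linear from -12 to -8 m/s: v(7) = -12 + (-8 − -12)·(7 − 5)/(9 − 5) = -10 m/s.

-10 m/s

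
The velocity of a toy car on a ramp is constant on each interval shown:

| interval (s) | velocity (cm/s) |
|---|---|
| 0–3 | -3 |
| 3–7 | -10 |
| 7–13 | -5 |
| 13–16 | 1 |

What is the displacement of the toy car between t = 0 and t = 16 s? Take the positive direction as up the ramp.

-76 cm

Displacement is the signed area under the v-t curve.
0–3 s: -3 × 3 = -9 cm
3–7 s: -10 × 4 = -40 cm
7–13 s: -5 × 6 = -30 cm
13–16 s: 1 × 3 = 3 cm
Net displacement = -76 cm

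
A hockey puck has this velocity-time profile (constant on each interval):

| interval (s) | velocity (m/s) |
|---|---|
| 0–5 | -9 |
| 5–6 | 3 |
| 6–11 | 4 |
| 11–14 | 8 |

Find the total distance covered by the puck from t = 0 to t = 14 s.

92 m

Distance (not displacement) is the total path length: add the absolute areas under v-t.
0–5 s: |-9| × 5 = 45 m
5–6 s: |3| × 1 = 3 m
6–11 s: |4| × 5 = 20 m
11–14 s: |8| × 3 = 24 m
Total distance = 92 m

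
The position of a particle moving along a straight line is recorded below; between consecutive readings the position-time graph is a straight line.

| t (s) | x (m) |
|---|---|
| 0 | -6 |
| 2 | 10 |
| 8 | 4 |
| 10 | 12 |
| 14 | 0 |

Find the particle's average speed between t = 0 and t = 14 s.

Average speed = (total path length)/(elapsed time); on a piecewise-linear x-t graph the path length is Σ|Δx|.
0–2 s: |Δx| = |10 − -6| = 16 m
2–8 s: |Δx| = |4 − 10| = 6 m
8–10 s: |Δx| = |12 − 4| = 8 m
10–14 s: |Δx| = |0 − 12| = 12 m
Total path = 42 m; average speed = 42/14 = 3 m/s.

3 m/s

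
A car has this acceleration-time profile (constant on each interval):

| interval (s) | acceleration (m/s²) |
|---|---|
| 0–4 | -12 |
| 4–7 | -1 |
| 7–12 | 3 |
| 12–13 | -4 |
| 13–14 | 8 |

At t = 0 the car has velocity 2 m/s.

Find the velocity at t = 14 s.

-30 m/s

Δv equals the area under the a-t graph; then v = v₀ + Δv.
0–4 s: -12 × 4 = -48 m/s
4–7 s: -1 × 3 = -3 m/s
7–12 s: 3 × 5 = 15 m/s
12–13 s: -4 × 1 = -4 m/s
13–14 s: 8 × 1 = 8 m/s
Δv = -32 m/s, so v(14) = 2 + (-32) = -30 m/s.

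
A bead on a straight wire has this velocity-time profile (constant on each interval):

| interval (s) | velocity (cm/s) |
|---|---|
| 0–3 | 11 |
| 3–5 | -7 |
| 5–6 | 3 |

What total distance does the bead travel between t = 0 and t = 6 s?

Distance (not displacement) is the total path length: add the absolute areas under v-t.
0–3 s: |11| × 3 = 33 cm
3–5 s: |-7| × 2 = 14 cm
5–6 s: |3| × 1 = 3 cm
Total distance = 50 cm

50 cm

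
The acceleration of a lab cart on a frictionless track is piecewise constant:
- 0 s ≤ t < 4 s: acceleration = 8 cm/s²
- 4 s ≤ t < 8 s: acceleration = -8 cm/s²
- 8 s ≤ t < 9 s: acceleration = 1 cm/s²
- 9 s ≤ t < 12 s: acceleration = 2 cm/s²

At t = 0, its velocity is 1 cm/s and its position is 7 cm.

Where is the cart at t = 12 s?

159.5 cm

On each constant-a segment, Δv = aΔt and Δx = v₀Δt + ½aΔt²; chain segment to segment.
0–4 s: v starts 1 cm/s; Δx = 1·4 + ½·8·4² = 68 cm; v ends 33 cm/s.
4–8 s: v starts 33 cm/s; Δx = 33·4 + ½·-8·4² = 68 cm; v ends 1 cm/s.
8–9 s: v starts 1 cm/s; Δx = 1·1 + ½·1·1² = 1.5 cm; v ends 2 cm/s.
9–12 s: v starts 2 cm/s; Δx = 2·3 + ½·2·3² = 15 cm; v ends 8 cm/s.
x(12) = 7 + Σ Δx = 159.5 cm.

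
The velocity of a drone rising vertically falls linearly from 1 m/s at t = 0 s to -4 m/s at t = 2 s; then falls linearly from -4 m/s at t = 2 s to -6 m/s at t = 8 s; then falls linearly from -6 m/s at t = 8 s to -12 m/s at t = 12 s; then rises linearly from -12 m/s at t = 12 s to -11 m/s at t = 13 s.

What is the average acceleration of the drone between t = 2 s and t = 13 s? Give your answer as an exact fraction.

-7/11 m/s²

Average acceleration = Δv/Δt = (-11 − -4)/(13 − 2) = -7/11 m/s².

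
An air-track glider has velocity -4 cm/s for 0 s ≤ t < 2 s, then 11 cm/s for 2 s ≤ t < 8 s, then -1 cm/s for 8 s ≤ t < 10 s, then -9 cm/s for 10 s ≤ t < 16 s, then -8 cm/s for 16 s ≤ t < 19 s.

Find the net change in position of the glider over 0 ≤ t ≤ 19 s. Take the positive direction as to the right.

Displacement is the signed area under the v-t curve.
0–2 s: -4 × 2 = -8 cm
2–8 s: 11 × 6 = 66 cm
8–10 s: -1 × 2 = -2 cm
10–16 s: -9 × 6 = -54 cm
16–19 s: -8 × 3 = -24 cm
Net displacement = -22 cm

-22 cm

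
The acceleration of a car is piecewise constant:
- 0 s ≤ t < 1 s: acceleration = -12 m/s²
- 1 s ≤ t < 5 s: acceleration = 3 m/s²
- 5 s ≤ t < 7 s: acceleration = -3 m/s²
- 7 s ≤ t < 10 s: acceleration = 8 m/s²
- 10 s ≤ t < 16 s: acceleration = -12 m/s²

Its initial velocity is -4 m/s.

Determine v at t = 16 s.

-58 m/s

Δv equals the area under the a-t graph; then v = v₀ + Δv.
0–1 s: -12 × 1 = -12 m/s
1–5 s: 3 × 4 = 12 m/s
5–7 s: -3 × 2 = -6 m/s
7–10 s: 8 × 3 = 24 m/s
10–16 s: -12 × 6 = -72 m/s
Δv = -54 m/s, so v(16) = -4 + (-54) = -58 m/s.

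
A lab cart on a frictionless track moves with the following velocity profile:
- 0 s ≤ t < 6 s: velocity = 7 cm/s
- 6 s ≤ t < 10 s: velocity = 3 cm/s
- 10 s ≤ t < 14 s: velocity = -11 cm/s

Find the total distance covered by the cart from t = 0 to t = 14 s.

98 cm

Distance (not displacement) is the total path length: add the absolute areas under v-t.
0–6 s: |7| × 6 = 42 cm
6–10 s: |3| × 4 = 12 cm
10–14 s: |-11| × 4 = 44 cm
Total distance = 98 cm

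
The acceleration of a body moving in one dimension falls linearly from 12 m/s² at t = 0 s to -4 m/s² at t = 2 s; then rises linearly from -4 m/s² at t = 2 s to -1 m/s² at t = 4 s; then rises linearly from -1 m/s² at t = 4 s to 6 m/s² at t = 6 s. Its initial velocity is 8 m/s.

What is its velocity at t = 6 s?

Δv equals the area under the a-t graph; then v = v₀ + Δv.
0–2 s: ½(12 + -4)(2) = 8 m/s
2–4 s: ½(-4 + -1)(2) = -5 m/s
4–6 s: ½(-1 + 6)(2) = 5 m/s
Δv = 8 m/s, so v(6) = 8 + (8) = 16 m/s.

16 m/s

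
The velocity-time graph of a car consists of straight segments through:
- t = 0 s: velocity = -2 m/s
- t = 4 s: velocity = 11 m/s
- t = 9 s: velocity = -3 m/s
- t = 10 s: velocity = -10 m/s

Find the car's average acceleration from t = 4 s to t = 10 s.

Average acceleration = Δv/Δt = (-10 − 11)/(10 − 4) = -3.5 m/s².

-3.5 m/s²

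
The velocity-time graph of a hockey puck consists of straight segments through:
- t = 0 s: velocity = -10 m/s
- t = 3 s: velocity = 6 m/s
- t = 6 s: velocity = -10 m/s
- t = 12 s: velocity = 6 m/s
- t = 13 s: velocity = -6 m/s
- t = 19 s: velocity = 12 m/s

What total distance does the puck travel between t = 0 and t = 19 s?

84 m

Total distance travelled is ∫|v| dt — sum the magnitudes of each area piece.
0–3 s: v = 0 at t = 1.875 s; triangle areas 9.375 + 3.375 = 12.75 m
3–6 s: v = 0 at t = 4.125 s; triangle areas 3.375 + 9.375 = 12.75 m
6–12 s: v = 0 at t = 9.75 s; triangle areas 18.75 + 6.75 = 25.5 m
12–13 s: v = 0 at t = 12.5 s; triangle areas 1.5 + 1.5 = 3 m
13–19 s: v = 0 at t = 15 s; triangle areas 6 + 24 = 30 m
Total distance = 84 m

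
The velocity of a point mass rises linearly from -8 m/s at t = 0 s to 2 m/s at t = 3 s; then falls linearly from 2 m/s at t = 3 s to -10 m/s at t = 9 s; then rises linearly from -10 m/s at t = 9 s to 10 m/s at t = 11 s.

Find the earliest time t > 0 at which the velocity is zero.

v changes sign on 0–3 s (from -8 to 2); the graph is linear there, so v = 0 at t = 0 + (8)·(3 − 0)/(2 − -8) = 2.4 s.

t = 2.4 s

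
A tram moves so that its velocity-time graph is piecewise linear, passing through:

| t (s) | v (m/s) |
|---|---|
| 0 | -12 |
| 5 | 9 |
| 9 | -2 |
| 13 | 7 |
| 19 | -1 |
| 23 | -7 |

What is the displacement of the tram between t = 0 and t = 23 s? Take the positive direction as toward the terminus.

Displacement is the signed area under the v-t curve.
0–5 s: ½(-12 + 9)(5) = -7.5 m
5–9 s: ½(9 + -2)(4) = 14 m
9–13 s: ½(-2 + 7)(4) = 10 m
13–19 s: ½(7 + -1)(6) = 18 m
19–23 s: ½(-1 + -7)(4) = -16 m
Net displacement = 18.5 m

18.5 m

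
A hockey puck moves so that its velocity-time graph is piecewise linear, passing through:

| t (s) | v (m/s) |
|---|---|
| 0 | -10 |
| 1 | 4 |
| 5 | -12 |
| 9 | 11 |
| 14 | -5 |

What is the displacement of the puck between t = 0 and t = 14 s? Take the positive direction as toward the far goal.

-6 m

Net displacement equals the area under the velocity-time graph (areas below the axis count negative).
0–1 s: ½(-10 + 4)(1) = -3 m
1–5 s: ½(4 + -12)(4) = -16 m
5–9 s: ½(-12 + 11)(4) = -2 m
9–14 s: ½(11 + -5)(5) = 15 m
Net displacement = -6 m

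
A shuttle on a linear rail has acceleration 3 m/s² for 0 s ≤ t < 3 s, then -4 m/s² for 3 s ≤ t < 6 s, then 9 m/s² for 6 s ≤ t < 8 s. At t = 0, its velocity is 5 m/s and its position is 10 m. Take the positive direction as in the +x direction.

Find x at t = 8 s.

On each constant-a segment, Δv = aΔt and Δx = v₀Δt + ½aΔt²; chain segment to segment.
0–3 s: v starts 5 m/s; Δx = 5·3 + ½·3·3² = 28.5 m; v ends 14 m/s.
3–6 s: v starts 14 m/s; Δx = 14·3 + ½·-4·3² = 24 m; v ends 2 m/s.
6–8 s: v starts 2 m/s; Δx = 2·2 + ½·9·2² = 22 m; v ends 20 m/s.
x(8) = 10 + Σ Δx = 84.5 m.

84.5 m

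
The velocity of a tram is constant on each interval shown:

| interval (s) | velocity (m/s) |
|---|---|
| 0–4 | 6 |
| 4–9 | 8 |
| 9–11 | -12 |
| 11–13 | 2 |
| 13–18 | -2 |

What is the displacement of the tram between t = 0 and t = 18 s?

34 m

Displacement is the signed area under the v-t curve.
0–4 s: 6 × 4 = 24 m
4–9 s: 8 × 5 = 40 m
9–11 s: -12 × 2 = -24 m
11–13 s: 2 × 2 = 4 m
13–18 s: -2 × 5 = -10 m
Net displacement = 34 m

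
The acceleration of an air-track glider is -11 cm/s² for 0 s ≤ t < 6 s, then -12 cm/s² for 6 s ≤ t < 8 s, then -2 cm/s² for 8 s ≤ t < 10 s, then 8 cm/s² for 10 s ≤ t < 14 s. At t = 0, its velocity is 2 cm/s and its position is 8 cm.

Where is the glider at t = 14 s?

-814 cm

On each constant-a segment, Δv = aΔt and Δx = v₀Δt + ½aΔt²; chain segment to segment.
0–6 s: v starts 2 cm/s; Δx = 2·6 + ½·-11·6² = -186 cm; v ends -64 cm/s.
6–8 s: v starts -64 cm/s; Δx = -64·2 + ½·-12·2² = -152 cm; v ends -88 cm/s.
8–10 s: v starts -88 cm/s; Δx = -88·2 + ½·-2·2² = -180 cm; v ends -92 cm/s.
10–14 s: v starts -92 cm/s; Δx = -92·4 + ½·8·4² = -304 cm; v ends -60 cm/s.
x(14) = 8 + Σ Δx = -814 cm.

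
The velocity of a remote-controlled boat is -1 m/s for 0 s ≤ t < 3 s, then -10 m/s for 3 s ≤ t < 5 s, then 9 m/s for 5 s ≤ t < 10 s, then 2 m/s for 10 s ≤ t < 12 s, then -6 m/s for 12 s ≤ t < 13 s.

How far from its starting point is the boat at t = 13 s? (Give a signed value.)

20 m

Displacement is the signed area under the v-t curve.
0–3 s: -1 × 3 = -3 m
3–5 s: -10 × 2 = -20 m
5–10 s: 9 × 5 = 45 m
10–12 s: 2 × 2 = 4 m
12–13 s: -6 × 1 = -6 m
Net displacement = 20 m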